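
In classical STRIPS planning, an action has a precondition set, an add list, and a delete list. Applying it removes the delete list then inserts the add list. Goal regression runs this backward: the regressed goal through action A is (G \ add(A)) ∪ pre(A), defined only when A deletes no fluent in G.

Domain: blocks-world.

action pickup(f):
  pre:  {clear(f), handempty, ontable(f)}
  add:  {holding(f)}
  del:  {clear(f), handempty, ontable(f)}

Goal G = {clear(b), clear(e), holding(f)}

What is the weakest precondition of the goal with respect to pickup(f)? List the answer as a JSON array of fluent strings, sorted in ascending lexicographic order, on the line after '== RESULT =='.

Regress:
  G ∩ del = {}  (empty — regression defined)
  G \ add = {clear(b), clear(e), holding(f)} \ {holding(f)} = {clear(b), clear(e)}
  ∪ pre   = {clear(b), clear(e)} ∪ {clear(f), handempty, ontable(f)}
          = {clear(b), clear(e), clear(f), handempty, ontable(f)}

== RESULT ==
["clear(b)", "clear(e)", "clear(f)", "handempty", "ontable(f)"]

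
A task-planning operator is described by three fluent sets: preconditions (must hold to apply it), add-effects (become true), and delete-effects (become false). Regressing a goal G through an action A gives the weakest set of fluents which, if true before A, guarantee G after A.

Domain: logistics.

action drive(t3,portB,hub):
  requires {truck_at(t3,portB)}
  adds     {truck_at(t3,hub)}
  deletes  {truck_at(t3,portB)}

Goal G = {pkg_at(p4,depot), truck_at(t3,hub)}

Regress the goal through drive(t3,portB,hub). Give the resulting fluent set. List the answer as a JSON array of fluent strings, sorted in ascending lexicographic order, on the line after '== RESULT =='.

Compute (G \ add) ∪ pre:
  G ∩ del = {}  (empty — regression defined)
  G \ add = {pkg_at(p4,depot), truck_at(t3,hub)} \ {truck_at(t3,hub)} = {pkg_at(p4,depot)}
  ∪ pre   = {pkg_at(p4,depot)} ∪ {truck_at(t3,portB)}
          = {pkg_at(p4,depot), truck_at(t3,portB)}

== RESULT ==
["pkg_at(p4,depot)", "truck_at(t3,portB)"]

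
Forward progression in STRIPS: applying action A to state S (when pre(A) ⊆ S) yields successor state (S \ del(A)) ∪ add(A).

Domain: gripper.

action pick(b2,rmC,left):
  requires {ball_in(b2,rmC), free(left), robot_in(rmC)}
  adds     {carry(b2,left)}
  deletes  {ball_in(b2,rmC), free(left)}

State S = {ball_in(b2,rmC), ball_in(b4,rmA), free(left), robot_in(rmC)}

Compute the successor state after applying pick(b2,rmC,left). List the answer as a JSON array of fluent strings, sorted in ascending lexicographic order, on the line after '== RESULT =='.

Compute (S \ del) ∪ add:
  pre ⊆ S: {ball_in(b2,rmC), free(left), robot_in(rmC)} ⊆ S  — applicable
  S \ del = {ball_in(b4,rmA), robot_in(rmC)}
  ∪ add   = {ball_in(b4,rmA), carry(b2,left), robot_in(rmC)}

== RESULT ==
["ball_in(b4,rmA)", "carry(b2,left)", "robot_in(rmC)"]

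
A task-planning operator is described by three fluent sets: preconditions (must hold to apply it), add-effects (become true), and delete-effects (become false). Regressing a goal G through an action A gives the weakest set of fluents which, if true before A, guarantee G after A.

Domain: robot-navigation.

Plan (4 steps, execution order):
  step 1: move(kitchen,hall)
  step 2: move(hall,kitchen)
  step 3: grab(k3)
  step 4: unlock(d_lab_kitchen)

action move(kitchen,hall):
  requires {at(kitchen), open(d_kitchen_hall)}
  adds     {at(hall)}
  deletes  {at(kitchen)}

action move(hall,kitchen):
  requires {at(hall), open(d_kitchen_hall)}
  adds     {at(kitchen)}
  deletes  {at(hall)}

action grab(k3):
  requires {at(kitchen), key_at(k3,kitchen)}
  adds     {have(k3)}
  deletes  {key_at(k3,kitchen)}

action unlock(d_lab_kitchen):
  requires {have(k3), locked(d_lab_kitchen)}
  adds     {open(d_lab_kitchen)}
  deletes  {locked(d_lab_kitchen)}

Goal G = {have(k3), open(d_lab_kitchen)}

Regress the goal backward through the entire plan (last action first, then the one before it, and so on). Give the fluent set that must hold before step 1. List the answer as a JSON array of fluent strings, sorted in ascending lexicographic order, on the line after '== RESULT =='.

Work backward from the goal:
  through step 4 (unlock(d_lab_kitchen)): drop {open(d_lab_kitchen)}, keep {have(k3)}, require {have(k3), locked(d_lab_kitchen)}
    → {have(k3), locked(d_lab_kitchen)}
  through step 3 (grab(k3)): drop {have(k3)}, keep {locked(d_lab_kitchen)}, require {at(kitchen), key_at(k3,kitchen)}
    → {at(kitchen), key_at(k3,kitchen), locked(d_lab_kitchen)}
  through step 2 (move(hall,kitchen)): drop {at(kitchen)}, keep {key_at(k3,kitchen), locked(d_lab_kitchen)}, require {at(hall), open(d_kitchen_hall)}
    → {at(hall), key_at(k3,kitchen), locked(d_lab_kitchen), open(d_kitchen_hall)}
  through step 1 (move(kitchen,hall)): drop {at(hall)}, keep {key_at(k3,kitchen), locked(d_lab_kitchen), open(d_kitchen_hall)}, require {at(kitchen), open(d_kitchen_hall)}
    → {at(kitchen), key_at(k3,kitchen), locked(d_lab_kitchen), open(d_kitchen_hall)}

== RESULT ==
["at(kitchen)", "key_at(k3,kitchen)", "locked(d_lab_kitchen)", "open(d_kitchen_hall)"]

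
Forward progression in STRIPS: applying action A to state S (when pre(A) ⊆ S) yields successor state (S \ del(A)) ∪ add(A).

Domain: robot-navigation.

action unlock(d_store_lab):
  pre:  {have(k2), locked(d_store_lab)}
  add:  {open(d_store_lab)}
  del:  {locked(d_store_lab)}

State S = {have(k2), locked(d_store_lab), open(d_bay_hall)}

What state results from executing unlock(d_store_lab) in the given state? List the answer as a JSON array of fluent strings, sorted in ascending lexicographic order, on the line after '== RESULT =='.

Compute (S \ del) ∪ add:
  pre ⊆ S: {have(k2), locked(d_store_lab)} ⊆ S  — applicable
  S \ del = {have(k2), open(d_bay_hall)}
  ∪ add   = {have(k2), open(d_bay_hall), open(d_store_lab)}

== RESULT ==
["have(k2)", "open(d_bay_hall)", "open(d_store_lab)"]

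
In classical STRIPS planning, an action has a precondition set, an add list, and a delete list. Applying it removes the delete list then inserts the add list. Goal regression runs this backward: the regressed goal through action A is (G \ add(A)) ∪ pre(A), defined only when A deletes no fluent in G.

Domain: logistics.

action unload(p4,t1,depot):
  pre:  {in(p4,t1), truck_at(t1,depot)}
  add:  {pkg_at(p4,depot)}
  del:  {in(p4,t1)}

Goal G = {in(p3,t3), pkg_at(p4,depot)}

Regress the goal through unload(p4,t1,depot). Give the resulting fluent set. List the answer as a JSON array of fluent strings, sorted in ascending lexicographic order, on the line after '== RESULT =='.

Compute (G \ add) ∪ pre:
  G ∩ del = {}  (empty — regression defined)
  G \ add = {in(p3,t3), pkg_at(p4,depot)} \ {pkg_at(p4,depot)} = {in(p3,t3)}
  ∪ pre   = {in(p3,t3)} ∪ {in(p4,t1), truck_at(t1,depot)}
          = {in(p3,t3), in(p4,t1), truck_at(t1,depot)}

== RESULT ==
["in(p3,t3)", "in(p4,t1)", "truck_at(t1,depot)"]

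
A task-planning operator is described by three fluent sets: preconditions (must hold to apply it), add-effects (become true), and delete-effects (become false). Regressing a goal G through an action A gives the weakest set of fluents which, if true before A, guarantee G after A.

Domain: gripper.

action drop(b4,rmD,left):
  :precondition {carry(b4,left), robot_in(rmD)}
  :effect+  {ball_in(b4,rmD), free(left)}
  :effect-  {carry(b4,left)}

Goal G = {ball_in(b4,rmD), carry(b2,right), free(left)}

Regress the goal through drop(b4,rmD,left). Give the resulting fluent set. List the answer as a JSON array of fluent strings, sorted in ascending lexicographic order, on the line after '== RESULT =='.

Compute (G \ add) ∪ pre:
  G ∩ del = {}  (empty — regression defined)
  G \ add = {ball_in(b4,rmD), carry(b2,right), free(left)} \ {ball_in(b4,rmD), free(left)} = {carry(b2,right)}
  ∪ pre   = {carry(b2,right)} ∪ {carry(b4,left), robot_in(rmD)}
          = {carry(b2,right), carry(b4,left), robot_in(rmD)}

== RESULT ==
["carry(b2,right)", "carry(b4,left)", "robot_in(rmD)"]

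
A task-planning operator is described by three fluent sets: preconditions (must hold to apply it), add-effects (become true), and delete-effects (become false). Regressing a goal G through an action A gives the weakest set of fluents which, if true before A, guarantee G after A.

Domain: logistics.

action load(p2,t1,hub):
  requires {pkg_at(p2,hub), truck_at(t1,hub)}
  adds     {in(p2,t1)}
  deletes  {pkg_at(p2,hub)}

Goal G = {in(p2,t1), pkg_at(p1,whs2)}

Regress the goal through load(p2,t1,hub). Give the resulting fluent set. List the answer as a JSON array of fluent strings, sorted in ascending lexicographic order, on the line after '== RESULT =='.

Regress:
  G ∩ del = {}  (empty — regression defined)
  G \ add = {in(p2,t1), pkg_at(p1,whs2)} \ {in(p2,t1)} = {pkg_at(p1,whs2)}
  ∪ pre   = {pkg_at(p1,whs2)} ∪ {pkg_at(p2,hub), truck_at(t1,hub)}
          = {pkg_at(p1,whs2), pkg_at(p2,hub), truck_at(t1,hub)}

== RESULT ==
["pkg_at(p1,whs2)", "pkg_at(p2,hub)", "truck_at(t1,hub)"]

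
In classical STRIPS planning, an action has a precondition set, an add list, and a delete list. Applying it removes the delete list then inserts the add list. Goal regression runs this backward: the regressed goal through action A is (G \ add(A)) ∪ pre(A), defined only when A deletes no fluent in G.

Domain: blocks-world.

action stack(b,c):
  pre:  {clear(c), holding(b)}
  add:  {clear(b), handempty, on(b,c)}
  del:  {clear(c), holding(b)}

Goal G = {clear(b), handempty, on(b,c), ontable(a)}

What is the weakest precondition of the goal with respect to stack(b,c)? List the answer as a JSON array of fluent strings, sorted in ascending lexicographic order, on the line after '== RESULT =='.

Regress:
  G ∩ del = {}  (empty — regression defined)
  G \ add = {clear(b), handempty, on(b,c), ontable(a)} \ {clear(b), handempty, on(b,c)} = {ontable(a)}
  ∪ pre   = {ontable(a)} ∪ {clear(c), holding(b)}
          = {clear(c), holding(b), ontable(a)}

== RESULT ==
["clear(c)", "holding(b)", "ontable(a)"]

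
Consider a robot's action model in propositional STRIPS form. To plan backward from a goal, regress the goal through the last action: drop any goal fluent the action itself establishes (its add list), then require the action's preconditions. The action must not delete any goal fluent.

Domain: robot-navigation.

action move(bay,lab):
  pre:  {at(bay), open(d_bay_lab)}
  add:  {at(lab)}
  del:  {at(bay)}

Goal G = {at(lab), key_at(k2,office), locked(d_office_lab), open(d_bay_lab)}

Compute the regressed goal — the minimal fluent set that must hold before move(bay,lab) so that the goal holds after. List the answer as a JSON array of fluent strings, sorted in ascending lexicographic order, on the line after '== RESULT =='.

Regress:
  G ∩ del = {}  (empty — regression defined)
  G \ add = {at(lab), key_at(k2,office), locked(d_office_lab), open(d_bay_lab)} \ {at(lab)} = {key_at(k2,office), locked(d_office_lab), open(d_bay_lab)}
  ∪ pre   = {key_at(k2,office), locked(d_office_lab), open(d_bay_lab)} ∪ {at(bay), open(d_bay_lab)}
          = {at(bay), key_at(k2,office), locked(d_office_lab), open(d_bay_lab)}

== RESULT ==
["at(bay)", "key_at(k2,office)", "locked(d_office_lab)", "open(d_bay_lab)"]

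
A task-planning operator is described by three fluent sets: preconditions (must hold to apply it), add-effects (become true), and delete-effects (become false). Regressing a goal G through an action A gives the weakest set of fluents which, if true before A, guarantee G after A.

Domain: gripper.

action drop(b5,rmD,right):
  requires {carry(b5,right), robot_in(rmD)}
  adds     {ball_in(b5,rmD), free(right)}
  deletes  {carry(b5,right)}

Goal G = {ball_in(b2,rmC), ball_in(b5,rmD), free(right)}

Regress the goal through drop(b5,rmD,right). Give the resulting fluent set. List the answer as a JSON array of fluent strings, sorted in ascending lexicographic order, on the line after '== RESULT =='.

Compute (G \ add) ∪ pre:
  G ∩ del = {}  (empty — regression defined)
  G \ add = {ball_in(b2,rmC), ball_in(b5,rmD), free(right)} \ {ball_in(b5,rmD), free(right)} = {ball_in(b2,rmC)}
  ∪ pre   = {ball_in(b2,rmC)} ∪ {carry(b5,right), robot_in(rmD)}
          = {ball_in(b2,rmC), carry(b5,right), robot_in(rmD)}

== RESULT ==
["ball_in(b2,rmC)", "carry(b5,right)", "robot_in(rmD)"]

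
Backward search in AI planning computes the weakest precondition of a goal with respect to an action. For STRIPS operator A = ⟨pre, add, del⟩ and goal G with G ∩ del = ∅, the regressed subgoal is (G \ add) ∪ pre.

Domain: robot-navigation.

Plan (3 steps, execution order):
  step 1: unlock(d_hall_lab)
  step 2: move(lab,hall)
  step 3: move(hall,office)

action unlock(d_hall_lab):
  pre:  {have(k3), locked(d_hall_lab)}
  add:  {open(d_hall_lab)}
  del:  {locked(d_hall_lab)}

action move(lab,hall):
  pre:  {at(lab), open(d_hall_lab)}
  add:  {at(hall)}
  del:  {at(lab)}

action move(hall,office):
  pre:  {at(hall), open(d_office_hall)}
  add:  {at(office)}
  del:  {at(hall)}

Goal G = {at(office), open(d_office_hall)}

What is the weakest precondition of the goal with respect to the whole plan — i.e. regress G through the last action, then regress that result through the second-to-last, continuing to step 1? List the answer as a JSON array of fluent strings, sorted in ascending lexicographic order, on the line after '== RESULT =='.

Regress step by step:
  through step 3 (move(hall,office)): drop {at(office)}, keep {open(d_office_hall)}, require {at(hall), open(d_office_hall)}
    → {at(hall), open(d_office_hall)}
  through step 2 (move(lab,hall)): drop {at(hall)}, keep {open(d_office_hall)}, require {at(lab), open(d_hall_lab)}
    → {at(lab), open(d_hall_lab), open(d_office_hall)}
  through step 1 (unlock(d_hall_lab)): drop {open(d_hall_lab)}, keep {at(lab), open(d_office_hall)}, require {have(k3), locked(d_hall_lab)}
    → {at(lab), have(k3), locked(d_hall_lab), open(d_office_hall)}

== RESULT ==
["at(lab)", "have(k3)", "locked(d_hall_lab)", "open(d_office_hall)"]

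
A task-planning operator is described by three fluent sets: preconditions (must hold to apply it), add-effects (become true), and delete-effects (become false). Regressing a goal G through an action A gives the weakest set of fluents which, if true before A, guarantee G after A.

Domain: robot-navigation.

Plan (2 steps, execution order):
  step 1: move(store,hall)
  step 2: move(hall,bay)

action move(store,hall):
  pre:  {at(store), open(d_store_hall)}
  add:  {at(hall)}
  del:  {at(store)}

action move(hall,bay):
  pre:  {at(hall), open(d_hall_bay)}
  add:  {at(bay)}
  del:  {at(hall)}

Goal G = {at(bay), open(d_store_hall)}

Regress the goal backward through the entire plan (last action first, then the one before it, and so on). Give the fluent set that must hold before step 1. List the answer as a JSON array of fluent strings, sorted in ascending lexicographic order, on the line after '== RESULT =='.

Work backward from the goal:
  through step 2 (move(hall,bay)): drop {at(bay)}, keep {open(d_store_hall)}, require {at(hall), open(d_hall_bay)}
    → {at(hall), open(d_hall_bay), open(d_store_hall)}
  through step 1 (move(store,hall)): drop {at(hall)}, keep {open(d_hall_bay), open(d_store_hall)}, require {at(store), open(d_store_hall)}
    → {at(store), open(d_hall_bay), open(d_store_hall)}

== RESULT ==
["at(store)", "open(d_hall_bay)", "open(d_store_hall)"]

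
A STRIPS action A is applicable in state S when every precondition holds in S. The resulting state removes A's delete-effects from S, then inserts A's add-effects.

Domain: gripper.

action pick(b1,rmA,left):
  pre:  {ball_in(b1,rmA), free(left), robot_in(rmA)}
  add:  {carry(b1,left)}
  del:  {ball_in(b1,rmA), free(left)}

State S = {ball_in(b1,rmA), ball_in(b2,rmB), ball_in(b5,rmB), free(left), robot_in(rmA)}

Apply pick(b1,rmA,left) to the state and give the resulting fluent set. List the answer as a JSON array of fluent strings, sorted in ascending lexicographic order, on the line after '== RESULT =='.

Progress:
  pre ⊆ S: {ball_in(b1,rmA), free(left), robot_in(rmA)} ⊆ S  — applicable
  S \ del = {ball_in(b2,rmB), ball_in(b5,rmB), robot_in(rmA)}
  ∪ add   = {ball_in(b2,rmB), ball_in(b5,rmB), carry(b1,left), robot_in(rmA)}

== RESULT ==
["ball_in(b2,rmB)", "ball_in(b5,rmB)", "carry(b1,left)", "robot_in(rmA)"]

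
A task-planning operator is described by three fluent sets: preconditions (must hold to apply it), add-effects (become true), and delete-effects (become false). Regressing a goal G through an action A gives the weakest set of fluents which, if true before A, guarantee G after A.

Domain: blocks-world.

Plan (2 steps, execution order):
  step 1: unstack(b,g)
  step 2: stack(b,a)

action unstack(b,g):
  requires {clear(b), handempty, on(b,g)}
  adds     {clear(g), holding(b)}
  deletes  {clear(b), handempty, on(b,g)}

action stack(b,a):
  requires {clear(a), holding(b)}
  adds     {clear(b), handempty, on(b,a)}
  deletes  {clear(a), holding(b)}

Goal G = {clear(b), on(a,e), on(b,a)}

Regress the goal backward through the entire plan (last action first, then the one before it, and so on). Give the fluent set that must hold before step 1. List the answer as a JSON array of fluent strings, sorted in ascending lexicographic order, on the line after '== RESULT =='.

Work backward from the goal:
  through step 2 (stack(b,a)): drop {clear(b), on(b,a)}, keep {on(a,e)}, require {clear(a), holding(b)}
    → {clear(a), holding(b), on(a,e)}
  through step 1 (unstack(b,g)): drop {holding(b)}, keep {clear(a), on(a,e)}, require {clear(b), handempty, on(b,g)}
    → {clear(a), clear(b), handempty, on(a,e), on(b,g)}

== RESULT ==
["clear(a)", "clear(b)", "handempty", "on(a,e)", "on(b,g)"]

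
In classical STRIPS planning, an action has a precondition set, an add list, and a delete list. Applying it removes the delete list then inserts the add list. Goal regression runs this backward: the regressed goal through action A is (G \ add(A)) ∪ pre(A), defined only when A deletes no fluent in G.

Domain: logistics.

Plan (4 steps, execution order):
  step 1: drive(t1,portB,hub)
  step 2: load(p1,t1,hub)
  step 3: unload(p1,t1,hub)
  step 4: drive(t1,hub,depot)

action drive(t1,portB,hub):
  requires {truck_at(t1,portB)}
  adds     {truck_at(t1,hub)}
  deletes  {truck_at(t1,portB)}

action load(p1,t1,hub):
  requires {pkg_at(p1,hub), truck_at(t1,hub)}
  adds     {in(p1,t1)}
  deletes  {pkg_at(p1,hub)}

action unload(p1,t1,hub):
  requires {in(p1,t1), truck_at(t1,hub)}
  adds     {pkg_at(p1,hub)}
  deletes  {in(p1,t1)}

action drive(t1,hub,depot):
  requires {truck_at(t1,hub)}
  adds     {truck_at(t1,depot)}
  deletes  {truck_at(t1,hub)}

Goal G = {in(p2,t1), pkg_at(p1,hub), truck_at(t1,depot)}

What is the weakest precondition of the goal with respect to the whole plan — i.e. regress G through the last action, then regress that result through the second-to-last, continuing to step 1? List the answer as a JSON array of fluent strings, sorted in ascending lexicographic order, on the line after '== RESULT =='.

Work backward from the goal:
  through step 4 (drive(t1,hub,depot)): drop {truck_at(t1,depot)}, keep {in(p2,t1), pkg_at(p1,hub)}, require {truck_at(t1,hub)}
    → {in(p2,t1), pkg_at(p1,hub), truck_at(t1,hub)}
  through step 3 (unload(p1,t1,hub)): drop {pkg_at(p1,hub)}, keep {in(p2,t1), truck_at(t1,hub)}, require {in(p1,t1), truck_at(t1,hub)}
    → {in(p1,t1), in(p2,t1), truck_at(t1,hub)}
  through step 2 (load(p1,t1,hub)): drop {in(p1,t1)}, keep {in(p2,t1), truck_at(t1,hub)}, require {pkg_at(p1,hub), truck_at(t1,hub)}
    → {in(p2,t1), pkg_at(p1,hub), truck_at(t1,hub)}
  through step 1 (drive(t1,portB,hub)): drop {truck_at(t1,hub)}, keep {in(p2,t1), pkg_at(p1,hub)}, require {truck_at(t1,portB)}
    → {in(p2,t1), pkg_at(p1,hub), truck_at(t1,portB)}

== RESULT ==
["in(p2,t1)", "pkg_at(p1,hub)", "truck_at(t1,portB)"]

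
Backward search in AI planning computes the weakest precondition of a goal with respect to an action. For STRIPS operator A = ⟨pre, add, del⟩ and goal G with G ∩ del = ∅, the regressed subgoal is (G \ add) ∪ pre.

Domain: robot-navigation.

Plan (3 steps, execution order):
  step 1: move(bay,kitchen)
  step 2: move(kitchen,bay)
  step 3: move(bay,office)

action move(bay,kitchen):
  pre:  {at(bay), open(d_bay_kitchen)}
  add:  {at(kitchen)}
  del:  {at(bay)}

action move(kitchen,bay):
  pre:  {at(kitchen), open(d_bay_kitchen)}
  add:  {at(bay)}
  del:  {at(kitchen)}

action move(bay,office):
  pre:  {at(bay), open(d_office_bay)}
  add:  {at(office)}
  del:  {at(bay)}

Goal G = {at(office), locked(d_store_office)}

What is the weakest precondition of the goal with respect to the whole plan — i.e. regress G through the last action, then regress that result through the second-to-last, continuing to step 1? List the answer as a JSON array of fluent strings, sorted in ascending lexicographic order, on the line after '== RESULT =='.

Regress step by step:
  through step 3 (move(bay,office)): drop {at(office)}, keep {locked(d_store_office)}, require {at(bay), open(d_office_bay)}
    → {at(bay), locked(d_store_office), open(d_office_bay)}
  through step 2 (move(kitchen,bay)): drop {at(bay)}, keep {locked(d_store_office), open(d_office_bay)}, require {at(kitchen), open(d_bay_kitchen)}
    → {at(kitchen), locked(d_store_office), open(d_bay_kitchen), open(d_office_bay)}
  through step 1 (move(bay,kitchen)): drop {at(kitchen)}, keep {locked(d_store_office), open(d_bay_kitchen), open(d_office_bay)}, require {at(bay), open(d_bay_kitchen)}
    → {at(bay), locked(d_store_office), open(d_bay_kitchen), open(d_office_bay)}

== RESULT ==
["at(bay)", "locked(d_store_office)", "open(d_bay_kitchen)", "open(d_office_bay)"]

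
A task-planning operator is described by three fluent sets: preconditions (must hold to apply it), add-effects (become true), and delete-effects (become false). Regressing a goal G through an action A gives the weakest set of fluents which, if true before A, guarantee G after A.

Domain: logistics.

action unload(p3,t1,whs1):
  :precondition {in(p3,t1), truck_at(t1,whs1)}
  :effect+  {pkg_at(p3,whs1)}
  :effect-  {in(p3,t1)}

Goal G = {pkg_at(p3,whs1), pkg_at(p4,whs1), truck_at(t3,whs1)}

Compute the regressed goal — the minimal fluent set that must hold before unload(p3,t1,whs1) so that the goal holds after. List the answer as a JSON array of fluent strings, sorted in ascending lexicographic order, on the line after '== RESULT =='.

Regress:
  G ∩ del = {}  (empty — regression defined)
  G \ add = {pkg_at(p3,whs1), pkg_at(p4,whs1), truck_at(t3,whs1)} \ {pkg_at(p3,whs1)} = {pkg_at(p4,whs1), truck_at(t3,whs1)}
  ∪ pre   = {pkg_at(p4,whs1), truck_at(t3,whs1)} ∪ {in(p3,t1), truck_at(t1,whs1)}
          = {in(p3,t1), pkg_at(p4,whs1), truck_at(t1,whs1), truck_at(t3,whs1)}

== RESULT ==
["in(p3,t1)", "pkg_at(p4,whs1)", "truck_at(t1,whs1)", "truck_at(t3,whs1)"]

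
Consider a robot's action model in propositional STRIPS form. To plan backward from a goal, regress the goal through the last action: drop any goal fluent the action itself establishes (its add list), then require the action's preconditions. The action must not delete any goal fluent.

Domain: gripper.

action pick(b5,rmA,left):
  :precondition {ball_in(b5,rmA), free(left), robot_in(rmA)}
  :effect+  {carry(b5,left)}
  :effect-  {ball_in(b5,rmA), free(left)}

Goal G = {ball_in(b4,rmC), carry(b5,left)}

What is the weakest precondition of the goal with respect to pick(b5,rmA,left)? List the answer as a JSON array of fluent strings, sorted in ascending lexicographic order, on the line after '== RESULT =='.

Regress:
  G ∩ del = {}  (empty — regression defined)
  G \ add = {ball_in(b4,rmC), carry(b5,left)} \ {carry(b5,left)} = {ball_in(b4,rmC)}
  ∪ pre   = {ball_in(b4,rmC)} ∪ {ball_in(b5,rmA), free(left), robot_in(rmA)}
          = {ball_in(b4,rmC), ball_in(b5,rmA), free(left), robot_in(rmA)}

== RESULT ==
["ball_in(b4,rmC)", "ball_in(b5,rmA)", "free(left)", "robot_in(rmA)"]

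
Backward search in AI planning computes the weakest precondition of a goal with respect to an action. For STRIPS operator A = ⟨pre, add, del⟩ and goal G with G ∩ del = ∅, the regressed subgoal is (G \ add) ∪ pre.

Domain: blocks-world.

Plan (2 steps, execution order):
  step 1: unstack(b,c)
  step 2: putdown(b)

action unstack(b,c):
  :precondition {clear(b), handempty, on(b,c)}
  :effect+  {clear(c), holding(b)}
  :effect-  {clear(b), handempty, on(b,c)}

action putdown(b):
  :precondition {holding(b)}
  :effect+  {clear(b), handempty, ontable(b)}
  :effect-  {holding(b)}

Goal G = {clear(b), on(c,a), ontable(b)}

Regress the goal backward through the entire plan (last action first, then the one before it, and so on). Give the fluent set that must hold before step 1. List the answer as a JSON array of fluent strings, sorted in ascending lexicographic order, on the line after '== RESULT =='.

Work backward from the goal:
  through step 2 (putdown(b)): drop {clear(b), ontable(b)}, keep {on(c,a)}, require {holding(b)}
    → {holding(b), on(c,a)}
  through step 1 (unstack(b,c)): drop {holding(b)}, keep {on(c,a)}, require {clear(b), handempty, on(b,c)}
    → {clear(b), handempty, on(b,c), on(c,a)}

== RESULT ==
["clear(b)", "handempty", "on(b,c)", "on(c,a)"]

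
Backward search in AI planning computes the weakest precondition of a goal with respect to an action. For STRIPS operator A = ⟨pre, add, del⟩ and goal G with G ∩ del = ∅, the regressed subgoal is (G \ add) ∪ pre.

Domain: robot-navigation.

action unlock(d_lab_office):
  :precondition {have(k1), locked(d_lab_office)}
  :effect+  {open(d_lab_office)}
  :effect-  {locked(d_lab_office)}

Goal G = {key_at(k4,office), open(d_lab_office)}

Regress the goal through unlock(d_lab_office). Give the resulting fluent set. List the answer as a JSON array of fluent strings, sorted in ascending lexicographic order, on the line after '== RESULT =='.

Compute (G \ add) ∪ pre:
  G ∩ del = {}  (empty — regression defined)
  G \ add = {key_at(k4,office), open(d_lab_office)} \ {open(d_lab_office)} = {key_at(k4,office)}
  ∪ pre   = {key_at(k4,office)} ∪ {have(k1), locked(d_lab_office)}
          = {have(k1), key_at(k4,office), locked(d_lab_office)}

== RESULT ==
["have(k1)", "key_at(k4,office)", "locked(d_lab_office)"]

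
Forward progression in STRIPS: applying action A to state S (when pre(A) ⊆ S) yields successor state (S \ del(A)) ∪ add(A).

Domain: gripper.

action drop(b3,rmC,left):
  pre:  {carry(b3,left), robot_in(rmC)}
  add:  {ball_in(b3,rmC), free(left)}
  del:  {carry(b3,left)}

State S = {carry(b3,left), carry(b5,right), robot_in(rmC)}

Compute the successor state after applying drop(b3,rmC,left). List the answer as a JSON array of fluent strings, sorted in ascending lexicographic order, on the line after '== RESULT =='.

Compute (S \ del) ∪ add:
  pre ⊆ S: {carry(b3,left), robot_in(rmC)} ⊆ S  — applicable
  S \ del = {carry(b5,right), robot_in(rmC)}
  ∪ add   = {ball_in(b3,rmC), carry(b5,right), free(left), robot_in(rmC)}

== RESULT ==
["ball_in(b3,rmC)", "carry(b5,right)", "free(left)", "robot_in(rmC)"]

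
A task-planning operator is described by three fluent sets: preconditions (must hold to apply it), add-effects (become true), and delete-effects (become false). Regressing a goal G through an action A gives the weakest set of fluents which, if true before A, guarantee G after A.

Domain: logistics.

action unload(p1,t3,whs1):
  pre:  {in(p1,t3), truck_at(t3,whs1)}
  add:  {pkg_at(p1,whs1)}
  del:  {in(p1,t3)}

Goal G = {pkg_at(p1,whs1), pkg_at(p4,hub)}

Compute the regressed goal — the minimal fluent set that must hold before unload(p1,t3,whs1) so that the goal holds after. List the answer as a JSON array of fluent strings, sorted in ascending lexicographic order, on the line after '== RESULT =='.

Regress:
  G ∩ del = {}  (empty — regression defined)
  G \ add = {pkg_at(p1,whs1), pkg_at(p4,hub)} \ {pkg_at(p1,whs1)} = {pkg_at(p4,hub)}
  ∪ pre   = {pkg_at(p4,hub)} ∪ {in(p1,t3), truck_at(t3,whs1)}
          = {in(p1,t3), pkg_at(p4,hub), truck_at(t3,whs1)}

== RESULT ==
["in(p1,t3)", "pkg_at(p4,hub)", "truck_at(t3,whs1)"]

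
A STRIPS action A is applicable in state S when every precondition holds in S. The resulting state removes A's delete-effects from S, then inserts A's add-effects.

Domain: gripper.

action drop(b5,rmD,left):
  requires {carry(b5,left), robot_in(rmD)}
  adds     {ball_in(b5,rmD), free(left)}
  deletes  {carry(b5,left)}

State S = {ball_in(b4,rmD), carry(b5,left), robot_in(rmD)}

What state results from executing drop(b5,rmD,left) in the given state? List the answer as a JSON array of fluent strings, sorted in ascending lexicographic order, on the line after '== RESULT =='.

Progress:
  pre ⊆ S: {carry(b5,left), robot_in(rmD)} ⊆ S  — applicable
  S \ del = {ball_in(b4,rmD), robot_in(rmD)}
  ∪ add   = {ball_in(b4,rmD), ball_in(b5,rmD), free(left), robot_in(rmD)}

== RESULT ==
["ball_in(b4,rmD)", "ball_in(b5,rmD)", "free(left)", "robot_in(rmD)"]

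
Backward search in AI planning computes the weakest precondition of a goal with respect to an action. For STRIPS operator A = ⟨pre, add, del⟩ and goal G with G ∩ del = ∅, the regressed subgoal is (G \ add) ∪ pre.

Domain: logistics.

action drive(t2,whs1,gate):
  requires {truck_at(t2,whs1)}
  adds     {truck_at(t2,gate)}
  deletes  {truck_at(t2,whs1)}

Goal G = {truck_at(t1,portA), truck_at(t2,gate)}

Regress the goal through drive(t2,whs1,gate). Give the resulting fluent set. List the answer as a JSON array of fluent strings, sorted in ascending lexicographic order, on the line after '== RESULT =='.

Compute (G \ add) ∪ pre:
  G ∩ del = {}  (empty — regression defined)
  G \ add = {truck_at(t1,portA), truck_at(t2,gate)} \ {truck_at(t2,gate)} = {truck_at(t1,portA)}
  ∪ pre   = {truck_at(t1,portA)} ∪ {truck_at(t2,whs1)}
          = {truck_at(t1,portA), truck_at(t2,whs1)}

== RESULT ==
["truck_at(t1,portA)", "truck_at(t2,whs1)"]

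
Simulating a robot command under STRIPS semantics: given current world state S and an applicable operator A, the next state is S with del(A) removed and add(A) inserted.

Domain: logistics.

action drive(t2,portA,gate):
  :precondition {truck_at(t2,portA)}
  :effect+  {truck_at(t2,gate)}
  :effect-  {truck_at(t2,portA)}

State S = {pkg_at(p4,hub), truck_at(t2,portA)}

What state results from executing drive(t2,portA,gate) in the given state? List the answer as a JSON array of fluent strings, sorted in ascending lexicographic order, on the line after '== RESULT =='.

Progress:
  pre ⊆ S: {truck_at(t2,portA)} ⊆ S  — applicable
  S \ del = {pkg_at(p4,hub)}
  ∪ add   = {pkg_at(p4,hub), truck_at(t2,gate)}

== RESULT ==
["pkg_at(p4,hub)", "truck_at(t2,gate)"]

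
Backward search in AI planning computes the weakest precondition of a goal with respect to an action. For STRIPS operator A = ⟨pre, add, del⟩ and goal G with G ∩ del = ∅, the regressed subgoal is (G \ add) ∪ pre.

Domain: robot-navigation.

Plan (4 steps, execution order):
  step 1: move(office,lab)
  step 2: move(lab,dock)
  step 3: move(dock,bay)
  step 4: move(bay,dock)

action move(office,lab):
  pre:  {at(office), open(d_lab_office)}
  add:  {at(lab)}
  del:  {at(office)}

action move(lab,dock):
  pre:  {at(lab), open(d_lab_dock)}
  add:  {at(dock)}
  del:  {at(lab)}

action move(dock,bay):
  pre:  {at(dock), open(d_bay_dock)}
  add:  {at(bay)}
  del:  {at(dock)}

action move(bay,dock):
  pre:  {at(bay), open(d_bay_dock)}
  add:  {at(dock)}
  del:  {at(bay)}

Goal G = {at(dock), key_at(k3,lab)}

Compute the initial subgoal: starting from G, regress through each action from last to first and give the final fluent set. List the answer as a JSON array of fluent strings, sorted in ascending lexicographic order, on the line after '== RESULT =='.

Regress step by step:
  through step 4 (move(bay,dock)): drop {at(dock)}, keep {key_at(k3,lab)}, require {at(bay), open(d_bay_dock)}
    → {at(bay), key_at(k3,lab), open(d_bay_dock)}
  through step 3 (move(dock,bay)): drop {at(bay)}, keep {key_at(k3,lab), open(d_bay_dock)}, require {at(dock), open(d_bay_dock)}
    → {at(dock), key_at(k3,lab), open(d_bay_dock)}
  through step 2 (move(lab,dock)): drop {at(dock)}, keep {key_at(k3,lab), open(d_bay_dock)}, require {at(lab), open(d_lab_dock)}
    → {at(lab), key_at(k3,lab), open(d_bay_dock), open(d_lab_dock)}
  through step 1 (move(office,lab)): drop {at(lab)}, keep {key_at(k3,lab), open(d_bay_dock), open(d_lab_dock)}, require {at(office), open(d_lab_office)}
    → {at(office), key_at(k3,lab), open(d_bay_dock), open(d_lab_dock), open(d_lab_office)}

== RESULT ==
["at(office)", "key_at(k3,lab)", "open(d_bay_dock)", "open(d_lab_dock)", "open(d_lab_office)"]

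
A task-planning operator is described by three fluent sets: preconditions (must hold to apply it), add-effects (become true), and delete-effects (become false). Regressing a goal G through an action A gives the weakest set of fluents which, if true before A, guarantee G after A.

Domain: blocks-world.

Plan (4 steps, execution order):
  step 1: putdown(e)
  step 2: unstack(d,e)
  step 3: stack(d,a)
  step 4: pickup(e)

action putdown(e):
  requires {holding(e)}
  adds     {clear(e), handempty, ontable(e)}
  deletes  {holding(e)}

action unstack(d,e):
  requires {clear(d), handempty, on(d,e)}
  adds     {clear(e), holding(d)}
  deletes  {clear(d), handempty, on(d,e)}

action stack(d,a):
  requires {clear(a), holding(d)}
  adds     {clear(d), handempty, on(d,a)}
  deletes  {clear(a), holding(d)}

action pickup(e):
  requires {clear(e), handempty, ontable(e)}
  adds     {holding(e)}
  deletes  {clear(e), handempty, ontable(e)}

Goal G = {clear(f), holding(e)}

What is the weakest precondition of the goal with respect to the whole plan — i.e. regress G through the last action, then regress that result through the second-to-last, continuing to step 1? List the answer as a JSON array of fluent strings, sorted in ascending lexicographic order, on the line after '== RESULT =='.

Work backward from the goal:
  through step 4 (pickup(e)): drop {holding(e)}, keep {clear(f)}, require {clear(e), handempty, ontable(e)}
    → {clear(e), clear(f), handempty, ontable(e)}
  through step 3 (stack(d,a)): drop {handempty}, keep {clear(e), clear(f), ontable(e)}, require {clear(a), holding(d)}
    → {clear(a), clear(e), clear(f), holding(d), ontable(e)}
  through step 2 (unstack(d,e)): drop {clear(e), holding(d)}, keep {clear(a), clear(f), ontable(e)}, require {clear(d), handempty, on(d,e)}
    → {clear(a), clear(d), clear(f), handempty, on(d,e), ontable(e)}
  through step 1 (putdown(e)): drop {handempty, ontable(e)}, keep {clear(a), clear(d), clear(f), on(d,e)}, require {holding(e)}
    → {clear(a), clear(d), clear(f), holding(e), on(d,e)}

== RESULT ==
["clear(a)", "clear(d)", "clear(f)", "holding(e)", "on(d,e)"]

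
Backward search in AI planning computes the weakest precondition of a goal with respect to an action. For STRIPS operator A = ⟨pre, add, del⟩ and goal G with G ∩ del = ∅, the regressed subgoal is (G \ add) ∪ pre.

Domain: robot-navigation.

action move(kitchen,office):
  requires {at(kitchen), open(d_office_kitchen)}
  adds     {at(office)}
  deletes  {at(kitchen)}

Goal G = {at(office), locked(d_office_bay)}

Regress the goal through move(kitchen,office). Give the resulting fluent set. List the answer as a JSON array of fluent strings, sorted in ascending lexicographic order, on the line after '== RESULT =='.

Regress:
  G ∩ del = {}  (empty — regression defined)
  G \ add = {at(office), locked(d_office_bay)} \ {at(office)} = {locked(d_office_bay)}
  ∪ pre   = {locked(d_office_bay)} ∪ {at(kitchen), open(d_office_kitchen)}
          = {at(kitchen), locked(d_office_bay), open(d_office_kitchen)}

== RESULT ==
["at(kitchen)", "locked(d_office_bay)", "open(d_office_kitchen)"]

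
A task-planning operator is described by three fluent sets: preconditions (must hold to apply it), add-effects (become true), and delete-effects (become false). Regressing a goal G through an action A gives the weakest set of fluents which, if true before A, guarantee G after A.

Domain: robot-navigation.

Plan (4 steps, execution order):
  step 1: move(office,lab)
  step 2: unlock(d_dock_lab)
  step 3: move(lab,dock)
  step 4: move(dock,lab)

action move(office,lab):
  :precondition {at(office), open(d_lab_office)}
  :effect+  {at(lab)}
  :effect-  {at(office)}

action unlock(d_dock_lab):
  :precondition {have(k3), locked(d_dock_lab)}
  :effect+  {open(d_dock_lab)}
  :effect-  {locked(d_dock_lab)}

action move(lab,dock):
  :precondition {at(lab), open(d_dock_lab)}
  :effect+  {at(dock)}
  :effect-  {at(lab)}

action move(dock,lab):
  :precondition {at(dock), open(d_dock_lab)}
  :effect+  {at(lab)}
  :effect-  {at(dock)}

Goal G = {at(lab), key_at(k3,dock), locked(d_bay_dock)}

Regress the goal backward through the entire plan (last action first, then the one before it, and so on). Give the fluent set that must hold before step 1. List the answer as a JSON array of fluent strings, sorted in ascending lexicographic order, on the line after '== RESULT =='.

Regress step by step:
  through step 4 (move(dock,lab)): drop {at(lab)}, keep {key_at(k3,dock), locked(d_bay_dock)}, require {at(dock), open(d_dock_lab)}
    → {at(dock), key_at(k3,dock), locked(d_bay_dock), open(d_dock_lab)}
  through step 3 (move(lab,dock)): drop {at(dock)}, keep {key_at(k3,dock), locked(d_bay_dock), open(d_dock_lab)}, require {at(lab), open(d_dock_lab)}
    → {at(lab), key_at(k3,dock), locked(d_bay_dock), open(d_dock_lab)}
  through step 2 (unlock(d_dock_lab)): drop {open(d_dock_lab)}, keep {at(lab), key_at(k3,dock), locked(d_bay_dock)}, require {have(k3), locked(d_dock_lab)}
    → {at(lab), have(k3), key_at(k3,dock), locked(d_bay_dock), locked(d_dock_lab)}
  through step 1 (move(office,lab)): drop {at(lab)}, keep {have(k3), key_at(k3,dock), locked(d_bay_dock), locked(d_dock_lab)}, require {at(office), open(d_lab_office)}
    → {at(office), have(k3), key_at(k3,dock), locked(d_bay_dock), locked(d_dock_lab), open(d_lab_office)}

== RESULT ==
["at(office)", "have(k3)", "key_at(k3,dock)", "locked(d_bay_dock)", "locked(d_dock_lab)", "open(d_lab_office)"]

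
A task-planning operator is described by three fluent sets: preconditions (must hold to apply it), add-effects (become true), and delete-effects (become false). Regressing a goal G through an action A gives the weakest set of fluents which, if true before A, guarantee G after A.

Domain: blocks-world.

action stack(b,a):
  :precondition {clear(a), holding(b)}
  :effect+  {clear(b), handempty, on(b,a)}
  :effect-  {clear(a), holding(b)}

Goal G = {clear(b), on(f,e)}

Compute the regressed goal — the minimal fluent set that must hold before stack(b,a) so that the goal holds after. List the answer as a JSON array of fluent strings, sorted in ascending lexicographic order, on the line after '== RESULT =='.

Compute (G \ add) ∪ pre:
  G ∩ del = {}  (empty — regression defined)
  G \ add = {clear(b), on(f,e)} \ {clear(b), handempty, on(b,a)} = {on(f,e)}
  ∪ pre   = {on(f,e)} ∪ {clear(a), holding(b)}
          = {clear(a), holding(b), on(f,e)}

== RESULT ==
["clear(a)", "holding(b)", "on(f,e)"]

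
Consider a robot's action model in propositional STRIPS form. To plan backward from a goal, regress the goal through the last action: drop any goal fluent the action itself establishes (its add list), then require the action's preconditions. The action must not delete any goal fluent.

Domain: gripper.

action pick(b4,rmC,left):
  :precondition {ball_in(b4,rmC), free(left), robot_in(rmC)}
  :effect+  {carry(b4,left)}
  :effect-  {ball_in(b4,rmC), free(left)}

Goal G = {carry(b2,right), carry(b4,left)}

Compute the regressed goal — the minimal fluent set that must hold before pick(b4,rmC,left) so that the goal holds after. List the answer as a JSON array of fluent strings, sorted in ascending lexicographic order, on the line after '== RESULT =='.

Regress:
  G ∩ del = {}  (empty — regression defined)
  G \ add = {carry(b2,right), carry(b4,left)} \ {carry(b4,left)} = {carry(b2,right)}
  ∪ pre   = {carry(b2,right)} ∪ {ball_in(b4,rmC), free(left), robot_in(rmC)}
          = {ball_in(b4,rmC), carry(b2,right), free(left), robot_in(rmC)}

== RESULT ==
["ball_in(b4,rmC)", "carry(b2,right)", "free(left)", "robot_in(rmC)"]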